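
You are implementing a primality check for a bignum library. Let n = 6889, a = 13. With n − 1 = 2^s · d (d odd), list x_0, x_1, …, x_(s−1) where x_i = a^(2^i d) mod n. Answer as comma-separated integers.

n − 1 = 6888 = 2^3 · 861, so s = 3 and d = 861.
x_0 = 13^861 mod 6889 = 3402.
x_1 = 3402^2 mod 6889 = 84.
x_2 = 84^2 mod 6889 = 167.

3402, 84, 167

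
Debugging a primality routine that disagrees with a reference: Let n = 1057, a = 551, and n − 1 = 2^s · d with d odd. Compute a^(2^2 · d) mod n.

841

n − 1 = 1056 = 2^5 · 33, so s = 5 and d = 33.
x_0 = 551^33 mod 1057 = 727.
x_1 = 727^2 mod 1057 = 29.
x_2 = 29^2 mod 1057 = 841.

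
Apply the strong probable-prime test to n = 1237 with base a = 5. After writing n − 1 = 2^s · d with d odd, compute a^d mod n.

n − 1 = 1236 = 2^2 · 309, so s = 2 and d = 309.
5^309 mod 1237 = 691.

691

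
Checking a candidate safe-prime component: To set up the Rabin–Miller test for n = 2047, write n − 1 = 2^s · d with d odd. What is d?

Halving: 2046 → 1023; 1023 is odd.
So 2046 = 2^1 · 1023.

1023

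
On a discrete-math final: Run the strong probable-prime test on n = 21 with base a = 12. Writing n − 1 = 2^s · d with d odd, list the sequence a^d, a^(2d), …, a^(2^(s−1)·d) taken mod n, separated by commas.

3, 9

n − 1 = 20 = 2^2 · 5, so s = 2 and d = 5.
x_0 = 12^5 mod 21 = 3.
x_1 = 3^2 mod 21 = 9.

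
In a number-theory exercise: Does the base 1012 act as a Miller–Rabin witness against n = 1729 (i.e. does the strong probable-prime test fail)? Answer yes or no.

yes

n − 1 = 1728 = 2^6 · 27, so s = 6 and d = 27.
x_0 = 1012^27 mod 1729 = 1331.
x_0 is neither 1 nor 1728, so continue squaring.
x_1 = 1331^2 mod 1729 = 1065.
x_2 = 1065^2 mod 1729 = 1.
x_2 = 1 but x_1 ≠ ±1, a nontrivial square root of 1 — 1012 is a witness and 1729 is composite.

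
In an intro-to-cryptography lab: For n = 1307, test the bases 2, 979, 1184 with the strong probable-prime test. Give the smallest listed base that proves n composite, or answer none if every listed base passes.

none

n − 1 = 1306 = 2^1 · 653, so s = 1 and d = 653.
Base 2: x_0 = 2^653 mod 1307 = 1306. x_0 = 1306 ≡ −1, so 2 is not a witness.
Base 979: x_0 = 979^653 mod 1307 = 1. x_0 = 1, so 979 is not a witness.
Base 1184: x_0 = 1184^653 mod 1307 = 1306. x_0 = 1306 ≡ −1, so 1184 is not a witness.
No listed base is a witness for 1307.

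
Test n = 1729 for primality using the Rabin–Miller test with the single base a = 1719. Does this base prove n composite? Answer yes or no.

n − 1 = 1728 = 2^6 · 27, so s = 6 and d = 27.
x_0 = 1719^27 mod 1729 = 1.
x_0 = 1, so 1719 is not a witness.

no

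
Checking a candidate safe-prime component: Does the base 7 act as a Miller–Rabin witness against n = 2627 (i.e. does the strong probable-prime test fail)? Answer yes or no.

yes

n − 1 = 2626 = 2^1 · 1313, so s = 1 and d = 1313.
x_0 = 7^1313 mod 2627 = 2051.
x_0 ∉ {1, 2626} and s = 1, so 7 is a Miller–Rabin witness and 2627 is composite.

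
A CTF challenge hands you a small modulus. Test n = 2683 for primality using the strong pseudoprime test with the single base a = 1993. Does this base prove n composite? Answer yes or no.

no

n − 1 = 2682 = 2^1 · 1341, so s = 1 and d = 1341.
x_0 = 1993^1341 mod 2683 = 1.
x_0 = 1, so 1993 is not a witness.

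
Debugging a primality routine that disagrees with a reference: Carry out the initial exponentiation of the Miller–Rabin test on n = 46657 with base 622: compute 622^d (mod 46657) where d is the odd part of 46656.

14984

n − 1 = 46656 = 2^6 · 729, so s = 6 and d = 729.
By repeated squaring, 622^729 ≡ 14984 (mod 46657).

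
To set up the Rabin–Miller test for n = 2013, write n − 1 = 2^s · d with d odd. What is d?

Halving: 2012 → 1006 → 503; 503 is odd.
So 2012 = 2^2 · 503.

503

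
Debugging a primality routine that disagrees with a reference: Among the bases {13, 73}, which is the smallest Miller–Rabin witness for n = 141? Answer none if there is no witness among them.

n − 1 = 140 = 2^2 · 35, so s = 2 and d = 35.
Base 13: x_0 = 13^35 mod 141 = 85. x_0 is neither 1 nor 140, so continue squaring. x_1 = 85^2 mod 141 = 34. Reached i = s−1 = 1 without hitting −1: 13 is a Miller–Rabin witness and 141 is composite.
Base 73: x_0 = 73^35 mod 141 = 31. x_0 is neither 1 nor 140, so continue squaring. x_1 = 31^2 mod 141 = 115. Reached i = s−1 = 1 without hitting −1: 73 is a Miller–Rabin witness and 141 is composite.
The smallest witness among the given bases is 13.

13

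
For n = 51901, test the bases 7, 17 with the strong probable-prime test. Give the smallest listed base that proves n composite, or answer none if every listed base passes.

n − 1 = 51900 = 2^2 · 12975, so s = 2 and d = 12975.
Base 7: x_0 = 7^12975 mod 51901 = 13673. x_0 is neither 1 nor 51900, so continue squaring. x_1 = 13673^2 mod 51901 = 3527. Reached i = s−1 = 1 without hitting −1: 7 is a Miller–Rabin witness and 51901 is composite.
Base 17: x_0 = 17^12975 mod 51901 = 4046. x_0 is neither 1 nor 51900, so continue squaring. x_1 = 4046^2 mod 51901 = 21301. Reached i = s−1 = 1 without hitting −1: 17 is a Miller–Rabin witness and 51901 is composite.
The smallest witness among the given bases is 7.

7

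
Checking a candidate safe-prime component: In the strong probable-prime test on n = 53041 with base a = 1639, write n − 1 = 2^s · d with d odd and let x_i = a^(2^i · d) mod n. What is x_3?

n − 1 = 53040 = 2^4 · 3315, so s = 4 and d = 3315.
x_0 = 1639^3315 mod 53041 = 37199.
x_1 = 37199^2 mod 53041 = 31993.
x_2 = 31993^2 mod 53041 = 19872.
x_3 = 19872^2 mod 53041 = 6139.

6139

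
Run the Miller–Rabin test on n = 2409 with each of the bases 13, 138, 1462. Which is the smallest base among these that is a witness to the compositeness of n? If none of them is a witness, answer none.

13

n − 1 = 2408 = 2^3 · 301, so s = 3 and d = 301.
Base 13: x_0 = 13^301 mod 2409 = 772. x_0 is neither 1 nor 2408, so continue squaring. x_1 = 772^2 mod 2409 = 961. x_2 = 961^2 mod 2409 = 874. Reached i = s−1 = 2 without hitting −1: 13 is a Miller–Rabin witness and 2409 is composite.
Base 138: x_0 = 138^301 mod 2409 = 138. x_0 is neither 1 nor 2408, so continue squaring. x_1 = 138^2 mod 2409 = 2181. x_2 = 2181^2 mod 2409 = 1395. Reached i = s−1 = 2 without hitting −1: 138 is a Miller–Rabin witness and 2409 is composite.
Base 1462: x_0 = 1462^301 mod 2409 = 1330. x_0 is neither 1 nor 2408, so continue squaring. x_1 = 1330^2 mod 2409 = 694. x_2 = 694^2 mod 2409 = 2245. Reached i = s−1 = 2 without hitting −1: 1462 is a Miller–Rabin witness and 2409 is composite.
The smallest witness among the given bases is 13.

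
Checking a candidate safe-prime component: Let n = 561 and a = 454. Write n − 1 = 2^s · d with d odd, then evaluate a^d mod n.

n − 1 = 560 = 2^4 · 35, so s = 4 and d = 35.
454^35 mod 561 = 232.

232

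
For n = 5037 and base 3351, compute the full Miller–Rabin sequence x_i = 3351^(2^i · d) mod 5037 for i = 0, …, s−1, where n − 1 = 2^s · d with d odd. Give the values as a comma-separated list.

3525, 4383

n − 1 = 5036 = 2^2 · 1259, so s = 2 and d = 1259.
x_0 = 3351^1259 mod 5037 = 3525.
x_1 = 3525^2 mod 5037 = 4383.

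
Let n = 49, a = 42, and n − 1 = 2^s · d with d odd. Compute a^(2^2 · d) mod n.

n − 1 = 48 = 2^4 · 3, so s = 4 and d = 3.
x_0 = 42^3 mod 49 = 0.
x_1 = 0^2 mod 49 = 0.
x_2 = 0^2 mod 49 = 0.

0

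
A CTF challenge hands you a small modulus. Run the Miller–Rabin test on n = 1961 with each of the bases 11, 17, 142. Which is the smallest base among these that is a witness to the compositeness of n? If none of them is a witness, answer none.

n − 1 = 1960 = 2^3 · 245, so s = 3 and d = 245.
Base 11: x_0 = 11^245 mod 1961 = 1544. x_0 is neither 1 nor 1960, so continue squaring. x_1 = 1544^2 mod 1961 = 1321. x_2 = 1321^2 mod 1961 = 1712. Reached i = s−1 = 2 without hitting −1: 11 is a Miller–Rabin witness and 1961 is composite.
Base 17: x_0 = 17^245 mod 1961 = 1707. x_0 is neither 1 nor 1960, so continue squaring. x_1 = 1707^2 mod 1961 = 1764. x_2 = 1764^2 mod 1961 = 1550. Reached i = s−1 = 2 without hitting −1: 17 is a Miller–Rabin witness and 1961 is composite.
Base 142: x_0 = 142^245 mod 1961 = 1844. x_0 is neither 1 nor 1960, so continue squaring. x_1 = 1844^2 mod 1961 = 1923. x_2 = 1923^2 mod 1961 = 1444. Reached i = s−1 = 2 without hitting −1: 142 is a Miller–Rabin witness and 1961 is composite.
The smallest witness among the given bases is 11.

11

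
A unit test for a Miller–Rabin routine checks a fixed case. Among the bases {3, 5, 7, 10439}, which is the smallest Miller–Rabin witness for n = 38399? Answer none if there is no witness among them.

n − 1 = 38398 = 2^1 · 19199, so s = 1 and d = 19199.
Base 3: x_0 = 3^19199 mod 38399 = 29612. x_0 ∉ {1, 38398} and s = 1, so 3 is a Miller–Rabin witness and 38399 is composite.
Base 5: x_0 = 5^19199 mod 38399 = 7511. x_0 ∉ {1, 38398} and s = 1, so 5 is a Miller–Rabin witness and 38399 is composite.
Base 7: x_0 = 7^19199 mod 38399 = 20075. x_0 ∉ {1, 38398} and s = 1, so 7 is a Miller–Rabin witness and 38399 is composite.
Base 10439: x_0 = 10439^19199 mod 38399 = 38202. x_0 ∉ {1, 38398} and s = 1, so 10439 is a Miller–Rabin witness and 38399 is composite.
The smallest witness among the given bases is 3.

3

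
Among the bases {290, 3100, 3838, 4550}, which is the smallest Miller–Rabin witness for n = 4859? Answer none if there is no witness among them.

none

n − 1 = 4858 = 2^1 · 2429, so s = 1 and d = 2429.
Base 290: x_0 = 290^2429 mod 4859 = 4858. x_0 = 4858 ≡ −1, so 290 is not a witness.
Base 3100: x_0 = 3100^2429 mod 4859 = 1. x_0 = 1, so 3100 is not a witness.
Base 3838: x_0 = 3838^2429 mod 4859 = 1. x_0 = 1, so 3838 is not a witness.
Base 4550: x_0 = 4550^2429 mod 4859 = 1. x_0 = 1, so 4550 is not a witness.
No listed base is a witness for 4859.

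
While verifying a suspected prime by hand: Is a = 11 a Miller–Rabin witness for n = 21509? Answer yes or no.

yes

n − 1 = 21508 = 2^2 · 5377, so s = 2 and d = 5377.
x_0 = 11^5377 mod 21509 = 5419.
x_0 is neither 1 nor 21508, so continue squaring.
x_1 = 5419^2 mod 21509 = 5776.
Reached i = s−1 = 1 without hitting −1: 11 is a Miller–Rabin witness and 21509 is composite.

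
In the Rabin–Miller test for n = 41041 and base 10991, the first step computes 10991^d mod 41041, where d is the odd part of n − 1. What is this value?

38004

n − 1 = 41040 = 2^4 · 2565, so s = 4 and d = 2565.
10991^2565 mod 41041 = 38004.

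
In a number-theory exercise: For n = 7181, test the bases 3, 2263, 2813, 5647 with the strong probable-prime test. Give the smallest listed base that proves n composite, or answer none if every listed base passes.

3

n − 1 = 7180 = 2^2 · 1795, so s = 2 and d = 1795.
Base 3: x_0 = 3^1795 mod 7181 = 5408. x_0 is neither 1 nor 7180, so continue squaring. x_1 = 5408^2 mod 7181 = 5432. Reached i = s−1 = 1 without hitting −1: 3 is a Miller–Rabin witness and 7181 is composite.
Base 2263: x_0 = 2263^1795 mod 7181 = 5192. x_0 is neither 1 nor 7180, so continue squaring. x_1 = 5192^2 mod 7181 = 6571. Reached i = s−1 = 1 without hitting −1: 2263 is a Miller–Rabin witness and 7181 is composite.
Base 2813: x_0 = 2813^1795 mod 7181 = 5057. x_0 is neither 1 nor 7180, so continue squaring. x_1 = 5057^2 mod 7181 = 1708. Reached i = s−1 = 1 without hitting −1: 2813 is a Miller–Rabin witness and 7181 is composite.
Base 5647: x_0 = 5647^1795 mod 7181 = 1475. x_0 is neither 1 nor 7180, so continue squaring. x_1 = 1475^2 mod 7181 = 6963. Reached i = s−1 = 1 without hitting −1: 5647 is a Miller–Rabin witness and 7181 is composite.
The smallest witness among the given bases is 3.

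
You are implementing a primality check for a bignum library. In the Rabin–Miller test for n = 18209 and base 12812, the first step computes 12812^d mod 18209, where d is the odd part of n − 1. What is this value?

n − 1 = 18208 = 2^5 · 569, so s = 5 and d = 569.
12812^569 mod 18209 = 5267.

5267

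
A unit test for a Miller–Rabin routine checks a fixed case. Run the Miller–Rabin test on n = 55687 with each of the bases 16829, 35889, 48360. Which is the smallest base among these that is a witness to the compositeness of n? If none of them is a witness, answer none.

16829

n − 1 = 55686 = 2^1 · 27843, so s = 1 and d = 27843.
Base 16829: x_0 = 16829^27843 mod 55687 = 10242. x_0 ∉ {1, 55686} and s = 1, so 16829 is a Miller–Rabin witness and 55687 is composite.
Base 35889: x_0 = 35889^27843 mod 55687 = 34594. x_0 ∉ {1, 55686} and s = 1, so 35889 is a Miller–Rabin witness and 55687 is composite.
Base 48360: x_0 = 48360^27843 mod 55687 = 4254. x_0 ∉ {1, 55686} and s = 1, so 48360 is a Miller–Rabin witness and 55687 is composite.
The smallest witness among the given bases is 16829.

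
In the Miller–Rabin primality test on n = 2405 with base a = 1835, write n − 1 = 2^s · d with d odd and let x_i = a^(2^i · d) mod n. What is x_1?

485

n − 1 = 2404 = 2^2 · 601, so s = 2 and d = 601.
x_0 = 1835^601 mod 2405 = 405.
x_1 = 405^2 mod 2405 = 485.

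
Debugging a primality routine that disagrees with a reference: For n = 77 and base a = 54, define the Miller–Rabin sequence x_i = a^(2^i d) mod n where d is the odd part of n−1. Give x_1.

n − 1 = 76 = 2^2 · 19, so s = 2 and d = 19.
x_0 = 54^19 mod 77 = 54.
x_1 = 54^2 mod 77 = 67.

67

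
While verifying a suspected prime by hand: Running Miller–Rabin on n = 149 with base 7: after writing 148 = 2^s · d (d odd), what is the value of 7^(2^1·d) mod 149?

n − 1 = 148 = 2^2 · 37, so s = 2 and d = 37.
x_0 = 7^37 mod 149 = 148.
x_1 = 148^2 mod 149 = 1.

1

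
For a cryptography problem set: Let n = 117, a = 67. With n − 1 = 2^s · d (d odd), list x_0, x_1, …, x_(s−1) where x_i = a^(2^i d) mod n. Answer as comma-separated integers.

97, 49

n − 1 = 116 = 2^2 · 29, so s = 2 and d = 29.
x_0 = 67^29 mod 117 = 97.
x_1 = 97^2 mod 117 = 49.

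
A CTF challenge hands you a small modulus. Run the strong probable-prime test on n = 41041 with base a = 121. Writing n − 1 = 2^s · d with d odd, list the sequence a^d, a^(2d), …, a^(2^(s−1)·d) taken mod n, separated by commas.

7799, 1639, 18656, 18656

n − 1 = 41040 = 2^4 · 2565, so s = 4 and d = 2565.
x_0 = 121^2565 mod 41041 = 7799.
x_1 = 7799^2 mod 41041 = 1639.
x_2 = 1639^2 mod 41041 = 18656.
x_3 = 18656^2 mod 41041 = 18656.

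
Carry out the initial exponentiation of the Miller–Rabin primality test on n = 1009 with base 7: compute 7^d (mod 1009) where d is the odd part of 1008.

469

n − 1 = 1008 = 2^4 · 63, so s = 4 and d = 63.
Repeated squaring mod 1009: 7^1 ≡ 7, 7^2 ≡ 49, 7^4 ≡ 383, 7^8 ≡ 384, 7^16 ≡ 142, 7^32 ≡ 993.
63 = 32 + 16 + 8 + 4 + 2 + 1, so 7^63 ≡ 993·142·384·383·49·7 ≡ 469 (mod 1009).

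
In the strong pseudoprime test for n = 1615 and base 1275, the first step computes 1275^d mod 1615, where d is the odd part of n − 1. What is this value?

1190

n − 1 = 1614 = 2^1 · 807, so s = 1 and d = 807.
Repeated squaring mod 1615: 1275^1 ≡ 1275, 1275^2 ≡ 935, 1275^4 ≡ 510, 1275^8 ≡ 85, 1275^16 ≡ 765, 1275^32 ≡ 595, 1275^64 ≡ 340, 1275^128 ≡ 935, 1275^256 ≡ 510, 1275^512 ≡ 85.
807 = 512 + 256 + 32 + 4 + 2 + 1, so 1275^807 ≡ 85·510·595·510·935·1275 ≡ 1190 (mod 1615).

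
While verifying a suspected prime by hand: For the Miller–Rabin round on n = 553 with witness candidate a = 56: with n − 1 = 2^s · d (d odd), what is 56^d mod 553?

315

n − 1 = 552 = 2^3 · 69, so s = 3 and d = 69.
56^69 mod 553 = 315.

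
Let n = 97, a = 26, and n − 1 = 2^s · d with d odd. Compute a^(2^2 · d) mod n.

50

n − 1 = 96 = 2^5 · 3, so s = 5 and d = 3.
x_0 = 26^3 mod 97 = 19.
x_1 = 19^2 mod 97 = 70.
x_2 = 70^2 mod 97 = 50.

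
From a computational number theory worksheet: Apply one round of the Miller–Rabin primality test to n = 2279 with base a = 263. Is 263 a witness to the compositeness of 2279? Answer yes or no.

yes

n − 1 = 2278 = 2^1 · 1139, so s = 1 and d = 1139.
x_0 = 263^1139 mod 2279 = 631.
x_0 ∉ {1, 2278} and s = 1, so 263 is a Miller–Rabin witness and 2279 is composite.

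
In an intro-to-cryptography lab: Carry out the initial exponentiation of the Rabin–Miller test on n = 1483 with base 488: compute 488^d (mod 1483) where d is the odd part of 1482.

1482

n − 1 = 1482 = 2^1 · 741, so s = 1 and d = 741.
488^741 mod 1483 = 1482.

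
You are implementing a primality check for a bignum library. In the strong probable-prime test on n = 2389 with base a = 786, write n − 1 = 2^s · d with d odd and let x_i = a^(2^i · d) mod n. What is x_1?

1

n − 1 = 2388 = 2^2 · 597, so s = 2 and d = 597.
x_0 = 786^597 mod 2389 = 2388.
x_1 = 2388^2 mod 2389 = 1.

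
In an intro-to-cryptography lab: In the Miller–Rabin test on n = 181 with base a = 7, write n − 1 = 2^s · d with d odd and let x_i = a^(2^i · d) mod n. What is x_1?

n − 1 = 180 = 2^2 · 45, so s = 2 and d = 45.
Repeated squaring mod 181: 7^1 ≡ 7, 7^2 ≡ 49, 7^4 ≡ 48, 7^8 ≡ 132, 7^16 ≡ 48, 7^32 ≡ 132.
45 = 32 + 8 + 4 + 1, so 7^45 ≡ 132·132·48·7 ≡ 19 (mod 181).
x_0 = 19.
x_1 = 19^2 mod 181 = 180.

180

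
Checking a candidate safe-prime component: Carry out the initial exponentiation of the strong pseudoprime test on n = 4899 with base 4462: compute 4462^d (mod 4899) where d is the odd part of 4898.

n − 1 = 4898 = 2^1 · 2449, so s = 1 and d = 2449.
4462^2449 mod 4899 = 4531.

4531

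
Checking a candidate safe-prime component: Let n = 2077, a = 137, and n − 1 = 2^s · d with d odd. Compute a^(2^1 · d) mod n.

1957

n − 1 = 2076 = 2^2 · 519, so s = 2 and d = 519.
Repeated squaring mod 2077: 137^1 ≡ 137, 137^2 ≡ 76, 137^4 ≡ 1622, 137^8 ≡ 1402, 137^16 ≡ 762, 137^32 ≡ 1161, 137^64 ≡ 2025, 137^128 ≡ 627, 137^256 ≡ 576, 137^512 ≡ 1533.
519 = 512 + 4 + 2 + 1, so 137^519 ≡ 1533·1622·76·137 ≡ 1331 (mod 2077).
x_0 = 1331.
x_1 = 1331^2 mod 2077 = 1957.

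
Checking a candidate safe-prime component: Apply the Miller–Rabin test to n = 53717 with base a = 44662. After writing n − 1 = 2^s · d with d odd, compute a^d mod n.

1

n − 1 = 53716 = 2^2 · 13429, so s = 2 and d = 13429.
Repeated squaring mod 53717: 44662^1 ≡ 44662, 44662^2 ≡ 20883, 44662^4 ≡ 25083, 44662^8 ≡ 23385, 44662^16 ≡ 19165, 44662^32 ≡ 34096, 44662^64 ≡ 47619, 44662^128 ≡ 13440, 44662^256 ≡ 37046, 44662^512 ≡ 44200, 44662^1024 ≡ 6427, 44662^2048 ≡ 51673, 44662^4096 ≡ 41727, 44662^8192 ≡ 13408.
13429 = 8192 + 4096 + 1024 + 64 + 32 + 16 + 4 + 1, so 44662^13429 ≡ 13408·41727·6427·47619·34096·19165·25083·44662 ≡ 1 (mod 53717).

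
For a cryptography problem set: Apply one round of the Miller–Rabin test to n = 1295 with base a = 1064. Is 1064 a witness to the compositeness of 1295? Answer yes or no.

n − 1 = 1294 = 2^1 · 647, so s = 1 and d = 647.
x_0 = 1064^647 mod 1295 = 189.
x_0 ∉ {1, 1294} and s = 1, so 1064 is a Miller–Rabin witness and 1295 is composite.

yes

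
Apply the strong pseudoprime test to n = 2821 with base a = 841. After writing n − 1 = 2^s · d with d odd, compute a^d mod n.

n − 1 = 2820 = 2^2 · 705, so s = 2 and d = 705.
Repeated squaring mod 2821: 841^1 ≡ 841, 841^2 ≡ 2031, 841^4 ≡ 659, 841^8 ≡ 2668, 841^16 ≡ 841, 841^32 ≡ 2031, 841^64 ≡ 659, 841^128 ≡ 2668, 841^256 ≡ 841, 841^512 ≡ 2031.
705 = 512 + 128 + 64 + 1, so 841^705 ≡ 2031·2668·659·841 ≡ 1 (mod 2821).

1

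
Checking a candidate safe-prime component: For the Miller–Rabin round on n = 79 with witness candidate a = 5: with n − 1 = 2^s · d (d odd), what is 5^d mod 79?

1

n − 1 = 78 = 2^1 · 39, so s = 1 and d = 39.
Repeated squaring mod 79: 5^1 ≡ 5, 5^2 ≡ 25, 5^4 ≡ 72, 5^8 ≡ 49, 5^16 ≡ 31, 5^32 ≡ 13.
39 = 32 + 4 + 2 + 1, so 5^39 ≡ 13·72·25·5 ≡ 1 (mod 79).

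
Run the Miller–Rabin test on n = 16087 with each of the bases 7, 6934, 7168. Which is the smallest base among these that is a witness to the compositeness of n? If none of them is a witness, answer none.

none

n − 1 = 16086 = 2^1 · 8043, so s = 1 and d = 8043.
Base 7: x_0 = 7^8043 mod 16087 = 16086. x_0 = 16086 ≡ −1, so 7 is not a witness.
Base 6934: x_0 = 6934^8043 mod 16087 = 16086. x_0 = 16086 ≡ −1, so 6934 is not a witness.
Base 7168: x_0 = 7168^8043 mod 16087 = 16086. x_0 = 16086 ≡ −1, so 7168 is not a witness.
No listed base is a witness for 16087.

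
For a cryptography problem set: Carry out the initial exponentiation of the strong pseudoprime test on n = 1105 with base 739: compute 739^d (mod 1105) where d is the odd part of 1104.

944

n − 1 = 1104 = 2^4 · 69, so s = 4 and d = 69.
739^69 mod 1105 = 944.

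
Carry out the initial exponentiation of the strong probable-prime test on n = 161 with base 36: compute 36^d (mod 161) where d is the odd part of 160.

50

n − 1 = 160 = 2^5 · 5, so s = 5 and d = 5.
36^5 mod 161 = 50.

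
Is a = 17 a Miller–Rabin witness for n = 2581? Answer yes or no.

n − 1 = 2580 = 2^2 · 645, so s = 2 and d = 645.
x_0 = 17^645 mod 2581 = 1612.
x_0 is neither 1 nor 2580, so continue squaring.
x_1 = 1612^2 mod 2581 = 2058.
Reached i = s−1 = 1 without hitting −1: 17 is a Miller–Rabin witness and 2581 is composite.

yes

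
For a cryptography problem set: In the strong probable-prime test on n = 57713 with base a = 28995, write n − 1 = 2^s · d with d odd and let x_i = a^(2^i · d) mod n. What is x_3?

n − 1 = 57712 = 2^4 · 3607, so s = 4 and d = 3607.
x_0 = 28995^3607 mod 57713 = 44123.
x_1 = 44123^2 mod 57713 = 6500.
x_2 = 6500^2 mod 57713 = 4084.
x_3 = 4084^2 mod 57713 = 57712.

57712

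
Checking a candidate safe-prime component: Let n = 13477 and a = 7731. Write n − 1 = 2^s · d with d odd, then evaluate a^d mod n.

n − 1 = 13476 = 2^2 · 3369, so s = 2 and d = 3369.
7731^3369 mod 13477 = 7528.

7528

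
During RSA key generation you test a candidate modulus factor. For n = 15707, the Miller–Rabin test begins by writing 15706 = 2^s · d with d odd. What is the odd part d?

7853

Halving: 15706 → 7853; 7853 is odd.
So 15706 = 2^1 · 7853.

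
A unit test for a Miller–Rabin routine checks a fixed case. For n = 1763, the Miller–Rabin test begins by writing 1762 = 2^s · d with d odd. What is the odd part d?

Halving: 1762 → 881; 881 is odd.
So 1762 = 2^1 · 881.

881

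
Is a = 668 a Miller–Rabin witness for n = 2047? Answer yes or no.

no

n − 1 = 2046 = 2^1 · 1023, so s = 1 and d = 1023.
x_0 = 668^1023 mod 2047 = 1.
x_0 = 1, so 668 is not a witness.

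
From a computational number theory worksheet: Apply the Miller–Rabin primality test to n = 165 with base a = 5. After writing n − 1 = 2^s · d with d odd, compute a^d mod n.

5

n − 1 = 164 = 2^2 · 41, so s = 2 and d = 41.
Repeated squaring mod 165: 5^1 ≡ 5, 5^2 ≡ 25, 5^4 ≡ 130, 5^8 ≡ 70, 5^16 ≡ 115, 5^32 ≡ 25.
41 = 32 + 8 + 1, so 5^41 ≡ 25·70·5 ≡ 5 (mod 165).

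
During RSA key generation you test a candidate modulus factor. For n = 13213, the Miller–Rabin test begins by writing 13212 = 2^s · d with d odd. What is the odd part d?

Halving: 13212 → 6606 → 3303; 3303 is odd.
So 13212 = 2^2 · 3303.

3303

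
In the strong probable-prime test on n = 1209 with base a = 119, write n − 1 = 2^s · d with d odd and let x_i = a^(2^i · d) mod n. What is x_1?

n − 1 = 1208 = 2^3 · 151, so s = 3 and d = 151.
x_0 = 119^151 mod 1209 = 1142.
x_1 = 1142^2 mod 1209 = 862.

862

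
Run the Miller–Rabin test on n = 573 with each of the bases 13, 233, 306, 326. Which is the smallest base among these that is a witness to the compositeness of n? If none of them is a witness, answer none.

n − 1 = 572 = 2^2 · 143, so s = 2 and d = 143.
Base 13: x_0 = 13^143 mod 573 = 490. x_0 is neither 1 nor 572, so continue squaring. x_1 = 490^2 mod 573 = 13. Reached i = s−1 = 1 without hitting −1: 13 is a Miller–Rabin witness and 573 is composite.
Base 233: x_0 = 233^143 mod 573 = 254. x_0 is neither 1 nor 572, so continue squaring. x_1 = 254^2 mod 573 = 340. Reached i = s−1 = 1 without hitting −1: 233 is a Miller–Rabin witness and 573 is composite.
Base 306: x_0 = 306^143 mod 573 = 45. x_0 is neither 1 nor 572, so continue squaring. x_1 = 45^2 mod 573 = 306. Reached i = s−1 = 1 without hitting −1: 306 is a Miller–Rabin witness and 573 is composite.
Base 326: x_0 = 326^143 mod 573 = 329. x_0 is neither 1 nor 572, so continue squaring. x_1 = 329^2 mod 573 = 517. Reached i = s−1 = 1 without hitting −1: 326 is a Miller–Rabin witness and 573 is composite.
The smallest witness among the given bases is 13.

13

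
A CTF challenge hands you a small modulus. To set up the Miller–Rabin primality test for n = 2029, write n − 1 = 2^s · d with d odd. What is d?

507

Halving: 2028 → 1014 → 507; 507 is odd.
So 2028 = 2^2 · 507.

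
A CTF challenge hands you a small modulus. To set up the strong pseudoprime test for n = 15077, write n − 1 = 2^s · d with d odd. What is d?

3769

Halving: 15076 → 7538 → 3769; 3769 is odd.
So 15076 = 2^2 · 3769.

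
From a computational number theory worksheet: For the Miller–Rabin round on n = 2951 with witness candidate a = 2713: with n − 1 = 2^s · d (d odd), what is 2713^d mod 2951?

1082

n − 1 = 2950 = 2^1 · 1475, so s = 1 and d = 1475.
2713^1475 mod 2951 = 1082.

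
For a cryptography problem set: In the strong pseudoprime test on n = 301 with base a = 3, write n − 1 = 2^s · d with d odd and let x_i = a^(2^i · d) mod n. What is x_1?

274

n − 1 = 300 = 2^2 · 75, so s = 2 and d = 75.
Repeated squaring mod 301: 3^1 ≡ 3, 3^2 ≡ 9, 3^4 ≡ 81, 3^8 ≡ 240, 3^16 ≡ 109, 3^32 ≡ 142, 3^64 ≡ 298.
75 = 64 + 8 + 2 + 1, so 3^75 ≡ 298·240·9·3 ≡ 125 (mod 301).
x_0 = 125.
x_1 = 125^2 mod 301 = 274.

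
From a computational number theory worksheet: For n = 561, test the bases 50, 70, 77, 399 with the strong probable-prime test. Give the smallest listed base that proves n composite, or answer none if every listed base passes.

70

n − 1 = 560 = 2^4 · 35, so s = 4 and d = 35.
Base 50: x_0 = 50^35 mod 561 = 560. x_0 = 560 ≡ −1, so 50 is not a witness.
Base 70: x_0 = 70^35 mod 561 = 331. x_0 is neither 1 nor 560, so continue squaring. x_1 = 331^2 mod 561 = 166. x_2 = 166^2 mod 561 = 67. x_3 = 67^2 mod 561 = 1. x_3 = 1 but x_2 ≠ ±1, a nontrivial square root of 1 — 70 is a witness and 561 is composite.
Base 77: x_0 = 77^35 mod 561 = 440. x_0 is neither 1 nor 560, so continue squaring. x_1 = 440^2 mod 561 = 55. x_2 = 55^2 mod 561 = 220. x_3 = 220^2 mod 561 = 154. Reached i = s−1 = 3 without hitting −1: 77 is a Miller–Rabin witness and 561 is composite.
Base 399: x_0 = 399^35 mod 561 = 342. x_0 is neither 1 nor 560, so continue squaring. x_1 = 342^2 mod 561 = 276. x_2 = 276^2 mod 561 = 441. x_3 = 441^2 mod 561 = 375. Reached i = s−1 = 3 without hitting −1: 399 is a Miller–Rabin witness and 561 is composite.
The smallest witness among the given bases is 70.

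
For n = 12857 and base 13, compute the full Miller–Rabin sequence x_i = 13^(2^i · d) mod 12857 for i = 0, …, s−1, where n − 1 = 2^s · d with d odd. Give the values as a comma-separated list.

11375, 10634, 4641

n − 1 = 12856 = 2^3 · 1607, so s = 3 and d = 1607.
x_0 = 13^1607 mod 12857 = 11375.
x_1 = 11375^2 mod 12857 = 10634.
x_2 = 10634^2 mod 12857 = 4641.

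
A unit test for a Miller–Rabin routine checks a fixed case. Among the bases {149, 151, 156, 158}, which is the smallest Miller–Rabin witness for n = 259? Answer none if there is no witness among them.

n − 1 = 258 = 2^1 · 129, so s = 1 and d = 129.
Base 149: x_0 = 149^129 mod 259 = 1. x_0 = 1, so 149 is not a witness.
Base 151: x_0 = 151^129 mod 259 = 64. x_0 ∉ {1, 258} and s = 1, so 151 is a Miller–Rabin witness and 259 is composite.
Base 156: x_0 = 156^129 mod 259 = 43. x_0 ∉ {1, 258} and s = 1, so 156 is a Miller–Rabin witness and 259 is composite.
Base 158: x_0 = 158^129 mod 259 = 1. x_0 = 1, so 158 is not a witness.
The smallest witness among the given bases is 151.

151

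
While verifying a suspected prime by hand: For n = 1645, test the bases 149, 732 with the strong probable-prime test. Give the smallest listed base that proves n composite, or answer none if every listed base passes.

149

n − 1 = 1644 = 2^2 · 411, so s = 2 and d = 411.
Base 149: x_0 = 149^411 mod 1645 = 169. x_0 is neither 1 nor 1644, so continue squaring. x_1 = 169^2 mod 1645 = 596. Reached i = s−1 = 1 without hitting −1: 149 is a Miller–Rabin witness and 1645 is composite.
Base 732: x_0 = 732^411 mod 1645 = 813. x_0 is neither 1 nor 1644, so continue squaring. x_1 = 813^2 mod 1645 = 1324. Reached i = s−1 = 1 without hitting −1: 732 is a Miller–Rabin witness and 1645 is composite.
The smallest witness among the given bases is 149.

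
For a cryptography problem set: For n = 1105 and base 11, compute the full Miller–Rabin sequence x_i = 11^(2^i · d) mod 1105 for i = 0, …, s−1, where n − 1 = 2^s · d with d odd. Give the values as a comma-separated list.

n − 1 = 1104 = 2^4 · 69, so s = 4 and d = 69.
x_0 = 11^69 mod 1105 = 996.
x_1 = 996^2 mod 1105 = 831.
x_2 = 831^2 mod 1105 = 1041.
x_3 = 1041^2 mod 1105 = 781.

996, 831, 1041, 781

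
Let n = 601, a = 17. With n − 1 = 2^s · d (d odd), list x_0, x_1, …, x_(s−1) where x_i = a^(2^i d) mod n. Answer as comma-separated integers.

n − 1 = 600 = 2^3 · 75, so s = 3 and d = 75.
x_0 = 17^75 mod 601 = 542.
x_1 = 542^2 mod 601 = 476.
x_2 = 476^2 mod 601 = 600.

542, 476, 600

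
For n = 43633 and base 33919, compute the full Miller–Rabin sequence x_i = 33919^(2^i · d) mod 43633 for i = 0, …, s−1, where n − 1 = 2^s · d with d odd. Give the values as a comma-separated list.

n − 1 = 43632 = 2^4 · 2727, so s = 4 and d = 2727.
x_0 = 33919^2727 mod 43633 = 6533.
x_1 = 6533^2 mod 43633 = 7015.
x_2 = 7015^2 mod 43633 = 35834.
x_3 = 35834^2 mod 43633 = 43632.

6533, 7015, 35834, 43632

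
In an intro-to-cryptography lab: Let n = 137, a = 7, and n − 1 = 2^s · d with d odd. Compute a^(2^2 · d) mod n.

1

n − 1 = 136 = 2^3 · 17, so s = 3 and d = 17.
x_0 = 7^17 mod 137 = 100.
x_1 = 100^2 mod 137 = 136.
x_2 = 136^2 mod 137 = 1.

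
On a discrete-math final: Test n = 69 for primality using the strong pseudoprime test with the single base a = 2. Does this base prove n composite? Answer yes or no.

yes

n − 1 = 68 = 2^2 · 17, so s = 2 and d = 17.
x_0 = 2^17 mod 69 = 41.
x_0 is neither 1 nor 68, so continue squaring.
x_1 = 41^2 mod 69 = 25.
Reached i = s−1 = 1 without hitting −1: 2 is a Miller–Rabin witness and 69 is composite.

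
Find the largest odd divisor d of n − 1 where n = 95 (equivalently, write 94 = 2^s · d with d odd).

47

Halving: 94 → 47; 47 is odd.
So 94 = 2^1 · 47.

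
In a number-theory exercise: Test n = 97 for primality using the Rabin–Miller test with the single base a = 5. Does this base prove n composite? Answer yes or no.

no

n − 1 = 96 = 2^5 · 3, so s = 5 and d = 3.
x_0 = 5^3 mod 97 = 28.
x_0 is neither 1 nor 96, so continue squaring.
x_1 = 28^2 mod 97 = 8.
x_2 = 8^2 mod 97 = 64.
x_3 = 64^2 mod 97 = 22.
x_4 = 22^2 mod 97 = 96.
x_4 ≡ −1, so 5 is not a witness.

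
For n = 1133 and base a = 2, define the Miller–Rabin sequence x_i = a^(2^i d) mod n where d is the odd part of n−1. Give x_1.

856

n − 1 = 1132 = 2^2 · 283, so s = 2 and d = 283.
x_0 = 2^283 mod 1133 = 976.
x_1 = 976^2 mod 1133 = 856.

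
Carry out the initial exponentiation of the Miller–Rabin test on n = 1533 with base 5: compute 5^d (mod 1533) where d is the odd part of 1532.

n − 1 = 1532 = 2^2 · 383, so s = 2 and d = 383.
5^383 mod 1533 = 206.

206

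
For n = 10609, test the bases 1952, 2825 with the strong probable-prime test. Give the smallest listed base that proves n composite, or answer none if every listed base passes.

1952

n − 1 = 10608 = 2^4 · 663, so s = 4 and d = 663.
Base 1952: x_0 = 1952^663 mod 10609 = 9683. x_0 is neither 1 nor 10608, so continue squaring. x_1 = 9683^2 mod 10609 = 8756. x_2 = 8756^2 mod 10609 = 6902. x_3 = 6902^2 mod 10609 = 3194. Reached i = s−1 = 3 without hitting −1: 1952 is a Miller–Rabin witness and 10609 is composite.
Base 2825: x_0 = 2825^663 mod 10609 = 5458. x_0 is neither 1 nor 10608, so continue squaring. x_1 = 5458^2 mod 10609 = 10301. x_2 = 10301^2 mod 10609 = 9992. x_3 = 9992^2 mod 10609 = 9374. Reached i = s−1 = 3 without hitting −1: 2825 is a Miller–Rabin witness and 10609 is composite.
The smallest witness among the given bases is 1952.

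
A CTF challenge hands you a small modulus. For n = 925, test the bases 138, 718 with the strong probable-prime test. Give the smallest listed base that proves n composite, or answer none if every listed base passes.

n − 1 = 924 = 2^2 · 231, so s = 2 and d = 231.
Base 138: x_0 = 138^231 mod 925 = 887. x_0 is neither 1 nor 924, so continue squaring. x_1 = 887^2 mod 925 = 519. Reached i = s−1 = 1 without hitting −1: 138 is a Miller–Rabin witness and 925 is composite.
Base 718: x_0 = 718^231 mod 925 = 282. x_0 is neither 1 nor 924, so continue squaring. x_1 = 282^2 mod 925 = 899. Reached i = s−1 = 1 without hitting −1: 718 is a Miller–Rabin witness and 925 is composite.
The smallest witness among the given bases is 138.

138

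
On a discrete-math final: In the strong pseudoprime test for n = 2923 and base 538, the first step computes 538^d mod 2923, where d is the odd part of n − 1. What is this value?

2027

n − 1 = 2922 = 2^1 · 1461, so s = 1 and d = 1461.
538^1461 mod 2923 = 2027.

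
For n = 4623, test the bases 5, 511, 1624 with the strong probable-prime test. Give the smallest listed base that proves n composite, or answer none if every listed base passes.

5

n − 1 = 4622 = 2^1 · 2311, so s = 1 and d = 2311.
Base 5: x_0 = 5^2311 mod 4623 = 5. x_0 ∉ {1, 4622} and s = 1, so 5 is a Miller–Rabin witness and 4623 is composite.
Base 511: x_0 = 511^2311 mod 4623 = 511. x_0 ∉ {1, 4622} and s = 1, so 511 is a Miller–Rabin witness and 4623 is composite.
Base 1624: x_0 = 1624^2311 mod 4623 = 1624. x_0 ∉ {1, 4622} and s = 1, so 1624 is a Miller–Rabin witness and 4623 is composite.
The smallest witness among the given bases is 5.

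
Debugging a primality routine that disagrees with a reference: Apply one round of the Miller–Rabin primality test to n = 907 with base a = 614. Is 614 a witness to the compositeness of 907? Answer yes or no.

no

n − 1 = 906 = 2^1 · 453, so s = 1 and d = 453.
Repeated squaring mod 907: 614^1 ≡ 614, 614^2 ≡ 591, 614^4 ≡ 86, 614^8 ≡ 140, 614^16 ≡ 553, 614^32 ≡ 150, 614^64 ≡ 732, 614^128 ≡ 694, 614^256 ≡ 19.
453 = 256 + 128 + 64 + 4 + 1, so 614^453 ≡ 19·694·732·86·614 ≡ 1 (mod 907).
x_0 = 614^453 mod 907 = 1.
x_0 = 1, so 614 is not a witness.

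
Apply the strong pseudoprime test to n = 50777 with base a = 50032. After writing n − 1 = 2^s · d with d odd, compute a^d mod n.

n − 1 = 50776 = 2^3 · 6347, so s = 3 and d = 6347.
50032^6347 mod 50777 = 1.

1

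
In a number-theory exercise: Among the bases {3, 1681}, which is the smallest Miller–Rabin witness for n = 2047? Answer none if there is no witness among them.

3

n − 1 = 2046 = 2^1 · 1023, so s = 1 and d = 1023.
Base 3: x_0 = 3^1023 mod 2047 = 1565. x_0 ∉ {1, 2046} and s = 1, so 3 is a Miller–Rabin witness and 2047 is composite.
Base 1681: x_0 = 1681^1023 mod 2047 = 1013. x_0 ∉ {1, 2046} and s = 1, so 1681 is a Miller–Rabin witness and 2047 is composite.
The smallest witness among the given bases is 3.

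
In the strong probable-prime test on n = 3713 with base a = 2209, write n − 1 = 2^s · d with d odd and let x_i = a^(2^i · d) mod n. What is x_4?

2726

n − 1 = 3712 = 2^7 · 29, so s = 7 and d = 29.
x_0 = 2209^29 mod 3713 = 564.
x_1 = 564^2 mod 3713 = 2491.
x_2 = 2491^2 mod 3713 = 658.
x_3 = 658^2 mod 3713 = 2256.
x_4 = 2256^2 mod 3713 = 2726.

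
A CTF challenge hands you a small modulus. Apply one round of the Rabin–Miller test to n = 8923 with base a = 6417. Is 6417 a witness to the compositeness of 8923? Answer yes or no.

no

n − 1 = 8922 = 2^1 · 4461, so s = 1 and d = 4461.
Repeated squaring mod 8923: 6417^1 ≡ 6417, 6417^2 ≡ 7167, 6417^4 ≡ 5101, 6417^8 ≡ 733, 6417^16 ≡ 1909, 6417^32 ≡ 3697, 6417^64 ≡ 6696, 6417^128 ≡ 7264, 6417^256 ≡ 3997, 6417^512 ≡ 3839, 6417^1024 ≡ 6048, 6417^2048 ≡ 2927, 6417^4096 ≡ 1249.
4461 = 4096 + 256 + 64 + 32 + 8 + 4 + 1, so 6417^4461 ≡ 1249·3997·6696·3697·733·5101·6417 ≡ 1 (mod 8923).
x_0 = 6417^4461 mod 8923 = 1.
x_0 = 1, so 6417 is not a witness.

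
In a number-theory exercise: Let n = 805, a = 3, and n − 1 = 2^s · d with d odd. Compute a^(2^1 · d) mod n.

729

n − 1 = 804 = 2^2 · 201, so s = 2 and d = 201.
Repeated squaring mod 805: 3^1 ≡ 3, 3^2 ≡ 9, 3^4 ≡ 81, 3^8 ≡ 121, 3^16 ≡ 151, 3^32 ≡ 261, 3^64 ≡ 501, 3^128 ≡ 646.
201 = 128 + 64 + 8 + 1, so 3^201 ≡ 646·501·121·3 ≡ 188 (mod 805).
x_0 = 188.
x_1 = 188^2 mod 805 = 729.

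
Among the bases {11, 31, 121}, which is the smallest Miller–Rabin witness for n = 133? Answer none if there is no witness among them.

none

n − 1 = 132 = 2^2 · 33, so s = 2 and d = 33.
Base 11: x_0 = 11^33 mod 133 = 1. x_0 = 1, so 11 is not a witness.
Base 31: x_0 = 31^33 mod 133 = 132. x_0 = 132 ≡ −1, so 31 is not a witness.
Base 121: x_0 = 121^33 mod 133 = 1. x_0 = 1, so 121 is not a witness.
No listed base is a witness for 133.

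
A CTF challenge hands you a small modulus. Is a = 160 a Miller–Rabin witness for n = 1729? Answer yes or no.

no

n − 1 = 1728 = 2^6 · 27, so s = 6 and d = 27.
x_0 = 160^27 mod 1729 = 1728.
x_0 = 1728 ≡ −1, so 160 is not a witness.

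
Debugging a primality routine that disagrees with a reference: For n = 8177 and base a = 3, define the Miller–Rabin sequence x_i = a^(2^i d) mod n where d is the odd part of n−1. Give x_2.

n − 1 = 8176 = 2^4 · 511, so s = 4 and d = 511.
By repeated squaring, 3^511 ≡ 1706 (mod 8177).
x_0 = 1706.
x_1 = 1706^2 mod 8177 = 7601.
x_2 = 7601^2 mod 8177 = 4696.

4696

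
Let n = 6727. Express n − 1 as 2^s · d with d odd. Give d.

3363

Halving: 6726 → 3363; 3363 is odd.
So 6726 = 2^1 · 3363.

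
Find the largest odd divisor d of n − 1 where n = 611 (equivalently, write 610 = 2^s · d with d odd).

Halving: 610 → 305; 305 is odd.
So 610 = 2^1 · 305.

305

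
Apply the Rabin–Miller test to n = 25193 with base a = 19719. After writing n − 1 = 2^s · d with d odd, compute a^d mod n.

42

n − 1 = 25192 = 2^3 · 3149, so s = 3 and d = 3149.
Repeated squaring mod 25193: 19719^1 ≡ 19719, 19719^2 ≡ 10199, 19719^4 ≡ 22897, 19719^8 ≡ 6279, 19719^16 ≡ 23989, 19719^32 ≡ 13615, 19719^64 ≡ 23324, 19719^128 ≡ 16527, 19719^256 ≡ 24416, 19719^512 ≡ 24290, 19719^1024 ≡ 9233, 19719^2048 ≡ 20370.
3149 = 2048 + 1024 + 64 + 8 + 4 + 1, so 19719^3149 ≡ 20370·9233·23324·6279·22897·19719 ≡ 42 (mod 25193).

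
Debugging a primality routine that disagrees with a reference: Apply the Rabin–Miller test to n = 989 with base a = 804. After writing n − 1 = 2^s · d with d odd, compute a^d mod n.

n − 1 = 988 = 2^2 · 247, so s = 2 and d = 247.
Repeated squaring mod 989: 804^1 ≡ 804, 804^2 ≡ 599, 804^4 ≡ 783, 804^8 ≡ 898, 804^16 ≡ 369, 804^32 ≡ 668, 804^64 ≡ 185, 804^128 ≡ 599.
247 = 128 + 64 + 32 + 16 + 4 + 2 + 1, so 804^247 ≡ 599·185·668·369·783·599·804 ≡ 620 (mod 989).

620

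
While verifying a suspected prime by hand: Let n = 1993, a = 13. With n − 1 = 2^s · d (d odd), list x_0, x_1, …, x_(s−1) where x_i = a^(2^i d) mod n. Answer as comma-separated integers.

1159, 1992, 1

n − 1 = 1992 = 2^3 · 249, so s = 3 and d = 249.
x_0 = 13^249 mod 1993 = 1159.
x_1 = 1159^2 mod 1993 = 1992.
x_2 = 1992^2 mod 1993 = 1.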